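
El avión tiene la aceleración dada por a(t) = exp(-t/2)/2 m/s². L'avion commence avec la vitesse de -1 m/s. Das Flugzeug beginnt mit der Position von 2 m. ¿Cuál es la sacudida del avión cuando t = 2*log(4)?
Para resolver esto, necesitamos tomar 1 derivada de nuestra ecuación de la aceleración a(t) = exp(-t/2)/2. La derivada de la aceleración da la sacudida: j(t) = -exp(-t/2)/4. De la ecuación de la sacudida j(t) = -exp(-t/2)/4, sustituimos t = 2*log(4) para obtener j = -1/16.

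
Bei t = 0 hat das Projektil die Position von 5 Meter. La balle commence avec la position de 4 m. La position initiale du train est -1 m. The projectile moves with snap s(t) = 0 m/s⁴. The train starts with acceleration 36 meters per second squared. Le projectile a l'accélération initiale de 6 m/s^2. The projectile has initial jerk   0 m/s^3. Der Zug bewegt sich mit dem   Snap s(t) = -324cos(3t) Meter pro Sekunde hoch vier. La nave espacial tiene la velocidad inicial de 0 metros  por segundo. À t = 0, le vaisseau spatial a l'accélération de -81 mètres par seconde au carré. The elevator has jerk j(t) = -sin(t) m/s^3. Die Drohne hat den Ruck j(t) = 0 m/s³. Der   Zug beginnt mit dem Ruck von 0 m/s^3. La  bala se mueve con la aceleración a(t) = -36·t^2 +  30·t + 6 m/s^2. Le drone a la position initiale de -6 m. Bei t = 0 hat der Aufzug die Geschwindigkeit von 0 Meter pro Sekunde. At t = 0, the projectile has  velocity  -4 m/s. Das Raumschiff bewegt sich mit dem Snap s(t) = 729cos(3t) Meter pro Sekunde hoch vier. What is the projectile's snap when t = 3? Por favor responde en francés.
Nous avons le snap s(t) = 0. En substituant t = 3: s(3) = 0.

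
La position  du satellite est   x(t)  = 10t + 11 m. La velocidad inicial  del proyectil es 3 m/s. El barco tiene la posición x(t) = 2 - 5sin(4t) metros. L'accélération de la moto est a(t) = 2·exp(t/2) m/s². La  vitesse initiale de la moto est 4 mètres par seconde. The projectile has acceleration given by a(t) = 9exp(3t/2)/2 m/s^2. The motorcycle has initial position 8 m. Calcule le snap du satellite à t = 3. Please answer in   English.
We must differentiate our position equation x(t) = 10·t + 11 4 times. Taking d/dt of x(t), we find v(t) = 10. Differentiating velocity, we get acceleration: a(t) = 0. Taking d/dt of a(t), we find j(t) = 0. Differentiating jerk, we get snap: s(t) = 0. Using s(t) = 0 and substituting t = 3, we find s = 0.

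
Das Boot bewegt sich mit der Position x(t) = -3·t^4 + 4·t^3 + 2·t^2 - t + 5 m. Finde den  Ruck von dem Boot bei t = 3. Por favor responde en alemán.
Ausgehend von der Position x(t) = -3·t^4 + 4·t^3 + 2·t^2 - t + 5, nehmen wir 3 Ableitungen. Mit d/dt von x(t) finden wir v(t) = -12·t^3 + 12·t^2 + 4·t - 1. Durch Ableiten von der Geschwindigkeit erhalten wir die Beschleunigung: a(t) = -36·t^2 + 24·t + 4. Mit d/dt von a(t) finden wir j(t) = 24 - 72·t. Aus der Gleichung für den Ruck j(t) = 24 - 72·t, setzen wir t = 3 ein und erhalten j = -192.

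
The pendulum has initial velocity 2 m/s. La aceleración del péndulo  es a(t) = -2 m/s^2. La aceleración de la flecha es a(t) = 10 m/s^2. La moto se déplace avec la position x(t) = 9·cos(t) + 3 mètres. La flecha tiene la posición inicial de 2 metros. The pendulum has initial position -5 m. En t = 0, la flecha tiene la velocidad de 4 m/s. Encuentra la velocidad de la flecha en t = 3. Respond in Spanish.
Partiendo de la aceleración a(t) = 10, tomamos 1 integral. La integral de la aceleración es la velocidad. Usando v(0) = 4, obtenemos v(t) = 10·t + 4. De la ecuación de la velocidad v(t) = 10·t + 4, sustituimos t = 3 para obtener v = 34.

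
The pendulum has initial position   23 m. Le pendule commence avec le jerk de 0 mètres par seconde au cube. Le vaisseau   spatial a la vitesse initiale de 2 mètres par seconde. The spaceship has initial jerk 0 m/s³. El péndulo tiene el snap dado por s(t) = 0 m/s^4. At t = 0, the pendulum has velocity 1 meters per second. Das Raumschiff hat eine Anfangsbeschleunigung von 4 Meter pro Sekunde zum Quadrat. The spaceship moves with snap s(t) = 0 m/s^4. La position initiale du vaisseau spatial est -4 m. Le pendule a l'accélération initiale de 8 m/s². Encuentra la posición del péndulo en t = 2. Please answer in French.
En partant du snap s(t) = 0, nous prenons 4 primitives. L'intégrale du snap est le jerk. En utilisant j(0) = 0, nous obtenons j(t) = 0. L'intégrale du jerk est l'accélération. En utilisant a(0) = 8, nous obtenons a(t) = 8. En intégrant l'accélération et en utilisant la condition initiale v(0) = 1, nous obtenons v(t) = 8·t + 1. En prenant ∫v(t)dt et en appliquant x(0) = 23, nous trouvons x(t) = 4·t^2 + t + 23. En utilisant x(t) = 4·t^2 + t + 23 et en substituant t = 2, nous trouvons x = 41.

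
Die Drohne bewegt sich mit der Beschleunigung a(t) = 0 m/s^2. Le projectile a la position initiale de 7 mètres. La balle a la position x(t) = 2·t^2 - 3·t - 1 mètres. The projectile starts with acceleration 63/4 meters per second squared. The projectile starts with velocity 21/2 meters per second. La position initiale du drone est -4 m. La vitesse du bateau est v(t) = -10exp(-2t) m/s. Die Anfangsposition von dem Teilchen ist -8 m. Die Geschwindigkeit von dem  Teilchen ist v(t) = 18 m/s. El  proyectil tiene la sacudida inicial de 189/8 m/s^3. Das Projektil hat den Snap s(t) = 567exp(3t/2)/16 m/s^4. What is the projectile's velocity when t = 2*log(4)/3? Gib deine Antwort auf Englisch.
To solve this, we need to take 3 antiderivatives of our snap equation s(t) = 567·exp(3·t/2)/16. Integrating snap and using the initial condition j(0) = 189/8, we get j(t) = 189·exp(3·t/2)/8. Taking ∫j(t)dt and applying a(0) = 63/4, we find a(t) = 63·exp(3·t/2)/4. Integrating acceleration and using the initial condition v(0) = 21/2, we get v(t) = 21·exp(3·t/2)/2. Using v(t) = 21·exp(3·t/2)/2 and substituting t = 2*log(4)/3, we find v = 42.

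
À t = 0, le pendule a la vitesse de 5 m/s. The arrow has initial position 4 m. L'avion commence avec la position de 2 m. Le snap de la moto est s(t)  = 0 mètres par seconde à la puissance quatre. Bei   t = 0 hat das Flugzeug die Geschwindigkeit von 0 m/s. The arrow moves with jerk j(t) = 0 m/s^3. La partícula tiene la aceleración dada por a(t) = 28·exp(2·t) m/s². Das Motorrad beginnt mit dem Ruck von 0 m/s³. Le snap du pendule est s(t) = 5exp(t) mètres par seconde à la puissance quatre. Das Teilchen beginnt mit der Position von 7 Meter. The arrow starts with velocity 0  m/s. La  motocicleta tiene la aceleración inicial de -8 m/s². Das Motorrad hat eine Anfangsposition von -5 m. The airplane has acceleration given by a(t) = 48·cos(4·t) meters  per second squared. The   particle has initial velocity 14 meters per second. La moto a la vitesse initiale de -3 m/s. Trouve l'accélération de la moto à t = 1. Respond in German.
Wir müssen unsere Gleichung für den Snap s(t) = 0 2-mal integrieren. Die Stammfunktion von dem Snap ist der Ruck. Mit j(0) = 0 erhalten wir j(t) = 0. Die Stammfunktion von dem Ruck ist die Beschleunigung. Mit a(0) = -8 erhalten wir a(t) = -8. Aus der Gleichung für die Beschleunigung a(t) = -8, setzen wir t = 1 ein und erhalten a = -8.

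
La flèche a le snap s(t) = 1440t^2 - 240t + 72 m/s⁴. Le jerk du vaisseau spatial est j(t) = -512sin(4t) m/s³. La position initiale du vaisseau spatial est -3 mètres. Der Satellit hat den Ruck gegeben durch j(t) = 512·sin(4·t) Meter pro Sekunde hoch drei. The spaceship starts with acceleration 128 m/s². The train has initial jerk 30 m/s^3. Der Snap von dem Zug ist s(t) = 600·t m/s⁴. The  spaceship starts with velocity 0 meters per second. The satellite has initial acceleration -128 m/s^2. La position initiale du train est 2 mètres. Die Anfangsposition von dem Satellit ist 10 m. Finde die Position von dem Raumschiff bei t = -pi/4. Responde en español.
Necesitamos integrar nuestra ecuación de la sacudida j(t) = -512·sin(4·t) 3 veces. La antiderivada de la sacudida, con a(0) = 128, da la aceleración: a(t) = 128·cos(4·t). La antiderivada de la aceleración, con v(0) = 0, da la velocidad: v(t) = 32·sin(4·t). La antiderivada de la velocidad, con x(0) = -3, da la posición: x(t) = 5 - 8·cos(4·t). De la ecuación de la posición x(t) = 5 - 8·cos(4·t), sustituimos t = -pi/4 para obtener x = 13.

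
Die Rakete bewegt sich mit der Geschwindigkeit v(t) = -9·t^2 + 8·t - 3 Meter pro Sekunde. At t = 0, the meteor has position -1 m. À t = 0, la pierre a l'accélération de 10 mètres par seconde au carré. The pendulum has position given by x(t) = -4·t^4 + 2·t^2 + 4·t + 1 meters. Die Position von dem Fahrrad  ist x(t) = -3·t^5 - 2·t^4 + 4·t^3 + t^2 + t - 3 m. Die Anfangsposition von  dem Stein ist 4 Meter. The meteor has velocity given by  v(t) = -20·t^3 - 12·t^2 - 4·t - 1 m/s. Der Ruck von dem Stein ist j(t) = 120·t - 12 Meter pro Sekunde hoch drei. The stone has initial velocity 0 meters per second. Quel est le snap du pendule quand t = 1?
En partant de la position x(t) = -4·t^4 + 2·t^2 + 4·t + 1, nous prenons 4 dérivées. En prenant d/dt de x(t), nous trouvons v(t) = -16·t^3 + 4·t + 4. La dérivée de la vitesse donne l'accélération: a(t) = 4 - 48·t^2. En dérivant l'accélération, nous obtenons le jerk: j(t) = -96·t. En prenant d/dt de j(t), nous trouvons s(t) = -96. Nous avons le snap s(t) = -96. En substituant t = 1: s(1) = -96.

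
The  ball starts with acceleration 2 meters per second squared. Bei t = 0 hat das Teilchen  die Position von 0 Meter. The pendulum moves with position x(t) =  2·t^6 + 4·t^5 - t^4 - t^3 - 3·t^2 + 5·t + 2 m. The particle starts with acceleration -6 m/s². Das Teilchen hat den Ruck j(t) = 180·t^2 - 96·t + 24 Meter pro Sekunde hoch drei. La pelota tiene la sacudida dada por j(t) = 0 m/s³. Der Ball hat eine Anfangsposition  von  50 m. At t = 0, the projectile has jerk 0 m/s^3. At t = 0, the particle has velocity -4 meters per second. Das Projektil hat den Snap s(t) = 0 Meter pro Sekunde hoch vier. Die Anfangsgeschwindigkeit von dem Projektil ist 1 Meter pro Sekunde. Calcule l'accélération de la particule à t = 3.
Nous devons trouver la primitive de notre équation du jerk j(t) = 180·t^2 - 96·t + 24 1 fois. L'intégrale du jerk, avec a(0) = -6, donne l'accélération: a(t) = 60·t^3 - 48·t^2 + 24·t - 6. En utilisant a(t) = 60·t^3 - 48·t^2 + 24·t - 6 et en substituant t = 3, nous trouvons a = 1254.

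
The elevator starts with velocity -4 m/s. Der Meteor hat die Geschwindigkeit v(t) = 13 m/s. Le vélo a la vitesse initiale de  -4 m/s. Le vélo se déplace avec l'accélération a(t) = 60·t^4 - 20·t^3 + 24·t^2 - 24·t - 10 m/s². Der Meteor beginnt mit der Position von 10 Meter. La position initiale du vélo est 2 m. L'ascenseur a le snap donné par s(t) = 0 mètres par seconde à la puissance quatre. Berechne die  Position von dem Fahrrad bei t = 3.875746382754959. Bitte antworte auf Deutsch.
Um dies zu lösen, müssen wir 2 Integrale unserer Gleichung für die Beschleunigung a(t) = 60·t^4 - 20·t^3 + 24·t^2 - 24·t - 10 finden. Durch Integration von der Beschleunigung und Verwendung der Anfangsbedingung v(0) = -4, erhalten wir v(t) = 12·t^5 - 5·t^4 + 8·t^3 - 12·t^2 - 10·t - 4. Die Stammfunktion von der Geschwindigkeit ist die Position. Mit x(0) = 2 erhalten wir x(t) = 2·t^6 - t^5 + 2·t^4 - 4·t^3 - 5·t^2 - 4·t + 2. Wir haben die Position x(t) = 2·t^6 - t^5 + 2·t^4 - 4·t^3 - 5·t^2 - 4·t + 2. Durch Einsetzen von t = 3.875746382754959: x(3.875746382754959) = 6034.20947922985.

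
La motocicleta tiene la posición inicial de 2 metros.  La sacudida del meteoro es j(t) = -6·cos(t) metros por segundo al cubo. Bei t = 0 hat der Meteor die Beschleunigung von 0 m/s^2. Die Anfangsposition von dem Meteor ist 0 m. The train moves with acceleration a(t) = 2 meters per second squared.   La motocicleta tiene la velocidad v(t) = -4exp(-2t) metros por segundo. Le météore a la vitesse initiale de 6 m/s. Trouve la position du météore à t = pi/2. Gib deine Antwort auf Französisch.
En partant du jerk j(t) = -6·cos(t), nous prenons 3 primitives. L'intégrale du jerk, avec a(0) = 0, donne l'accélération: a(t) = -6·sin(t). La primitive de l'accélération, avec v(0) = 6, donne la vitesse: v(t) = 6·cos(t). L'intégrale de la vitesse, avec x(0) = 0, donne la position: x(t) = 6·sin(t). De l'équation de la position x(t) = 6·sin(t), nous substituons t = pi/2 pour obtenir x = 6.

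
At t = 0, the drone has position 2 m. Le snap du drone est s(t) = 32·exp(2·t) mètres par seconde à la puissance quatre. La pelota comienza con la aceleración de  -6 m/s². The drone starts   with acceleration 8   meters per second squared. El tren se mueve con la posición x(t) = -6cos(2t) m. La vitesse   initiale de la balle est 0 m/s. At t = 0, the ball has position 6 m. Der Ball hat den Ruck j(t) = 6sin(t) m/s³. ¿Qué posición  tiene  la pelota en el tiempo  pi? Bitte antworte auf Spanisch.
Debemos encontrar la antiderivada de nuestra ecuación de la sacudida j(t) = 6·sin(t) 3 veces. La antiderivada de la sacudida, con a(0) = -6, da la aceleración: a(t) = -6·cos(t). Integrando la aceleración y usando la condición inicial v(0) = 0, obtenemos v(t) = -6·sin(t). Tomando ∫v(t)dt y aplicando x(0) = 6, encontramos x(t) = 6·cos(t). Usando x(t) = 6·cos(t) y sustituyendo t = pi, encontramos x = -6.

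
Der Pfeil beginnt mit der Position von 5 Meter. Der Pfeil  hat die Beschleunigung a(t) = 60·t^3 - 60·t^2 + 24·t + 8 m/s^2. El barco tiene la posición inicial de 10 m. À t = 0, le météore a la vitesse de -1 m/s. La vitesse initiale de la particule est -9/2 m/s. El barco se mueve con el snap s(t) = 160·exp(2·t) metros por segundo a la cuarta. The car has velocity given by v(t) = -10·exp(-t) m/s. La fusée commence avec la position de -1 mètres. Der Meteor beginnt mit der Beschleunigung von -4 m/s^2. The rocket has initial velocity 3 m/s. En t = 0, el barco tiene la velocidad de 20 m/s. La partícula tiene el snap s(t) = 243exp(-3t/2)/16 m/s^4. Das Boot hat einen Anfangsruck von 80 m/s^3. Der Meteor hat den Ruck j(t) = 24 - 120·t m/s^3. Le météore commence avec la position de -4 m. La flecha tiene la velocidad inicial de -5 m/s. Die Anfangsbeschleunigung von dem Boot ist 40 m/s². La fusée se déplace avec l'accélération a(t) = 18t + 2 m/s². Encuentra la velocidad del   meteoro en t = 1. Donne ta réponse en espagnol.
Para resolver esto, necesitamos tomar 2 antiderivadas de nuestra ecuación de la sacudida j(t) = 24 - 120·t. Tomando ∫j(t)dt y aplicando a(0) = -4, encontramos a(t) = -60·t^2 + 24·t - 4. La integral de la aceleración, con v(0) = -1, da la velocidad: v(t) = -20·t^3 + 12·t^2 - 4·t - 1. Tenemos la velocidad v(t) = -20·t^3 + 12·t^2 - 4·t - 1. Sustituyendo t = 1: v(1) = -13.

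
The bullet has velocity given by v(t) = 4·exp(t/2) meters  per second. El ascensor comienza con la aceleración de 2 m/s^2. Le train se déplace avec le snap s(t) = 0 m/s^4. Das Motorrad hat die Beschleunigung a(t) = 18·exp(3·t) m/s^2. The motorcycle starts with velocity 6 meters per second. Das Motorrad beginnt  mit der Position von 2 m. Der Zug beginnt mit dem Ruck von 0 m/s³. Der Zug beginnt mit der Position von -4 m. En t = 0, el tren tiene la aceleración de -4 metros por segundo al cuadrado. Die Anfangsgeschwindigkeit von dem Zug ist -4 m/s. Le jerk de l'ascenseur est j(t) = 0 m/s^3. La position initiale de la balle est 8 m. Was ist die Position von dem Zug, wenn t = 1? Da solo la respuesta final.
Bei t = 1, x = -10.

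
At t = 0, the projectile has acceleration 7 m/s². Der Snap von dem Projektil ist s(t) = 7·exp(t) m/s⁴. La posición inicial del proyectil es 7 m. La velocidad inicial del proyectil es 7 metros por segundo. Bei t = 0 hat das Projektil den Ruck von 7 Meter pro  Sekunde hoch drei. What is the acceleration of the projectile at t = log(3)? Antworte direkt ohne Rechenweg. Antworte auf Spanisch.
La aceleración en t = log(3) es a = 21.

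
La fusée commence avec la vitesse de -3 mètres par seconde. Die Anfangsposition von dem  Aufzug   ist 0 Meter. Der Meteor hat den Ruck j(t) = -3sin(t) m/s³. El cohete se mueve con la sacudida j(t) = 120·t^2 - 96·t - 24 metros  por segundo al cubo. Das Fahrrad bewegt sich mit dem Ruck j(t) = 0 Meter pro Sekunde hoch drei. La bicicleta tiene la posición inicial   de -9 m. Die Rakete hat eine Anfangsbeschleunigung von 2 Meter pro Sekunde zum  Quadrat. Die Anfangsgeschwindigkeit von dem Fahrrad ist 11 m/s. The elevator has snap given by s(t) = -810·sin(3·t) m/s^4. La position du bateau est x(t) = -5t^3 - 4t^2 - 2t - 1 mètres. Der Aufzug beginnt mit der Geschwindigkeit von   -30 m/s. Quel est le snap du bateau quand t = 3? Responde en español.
Debemos derivar nuestra ecuación de la posición x(t) = -5·t^3 - 4·t^2 - 2·t - 1 4 veces. La derivada de la posición da la velocidad: v(t) = -15·t^2 - 8·t - 2. Derivando la velocidad, obtenemos la aceleración: a(t) = -30·t - 8. Tomando d/dt de a(t), encontramos j(t) = -30. La derivada de la sacudida da el snap: s(t) = 0. Tenemos el snap s(t) = 0. Sustituyendo t = 3: s(3) = 0.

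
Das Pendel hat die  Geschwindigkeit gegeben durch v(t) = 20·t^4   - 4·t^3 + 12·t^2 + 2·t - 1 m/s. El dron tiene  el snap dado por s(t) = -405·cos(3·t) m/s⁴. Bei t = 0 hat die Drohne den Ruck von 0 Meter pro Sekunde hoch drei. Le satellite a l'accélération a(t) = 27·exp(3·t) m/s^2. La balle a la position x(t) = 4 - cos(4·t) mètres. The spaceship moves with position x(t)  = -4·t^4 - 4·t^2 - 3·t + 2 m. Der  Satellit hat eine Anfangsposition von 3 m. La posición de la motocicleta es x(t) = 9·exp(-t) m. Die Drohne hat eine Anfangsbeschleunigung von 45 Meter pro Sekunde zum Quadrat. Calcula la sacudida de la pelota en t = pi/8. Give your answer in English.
Starting from position x(t) = 4 - cos(4·t), we take 3 derivatives. The derivative of position gives velocity: v(t) = 4·sin(4·t). The derivative of velocity gives acceleration: a(t) = 16·cos(4·t). Taking d/dt of a(t), we find j(t) = -64·sin(4·t). We have jerk j(t) = -64·sin(4·t). Substituting t = pi/8: j(pi/8) = -64.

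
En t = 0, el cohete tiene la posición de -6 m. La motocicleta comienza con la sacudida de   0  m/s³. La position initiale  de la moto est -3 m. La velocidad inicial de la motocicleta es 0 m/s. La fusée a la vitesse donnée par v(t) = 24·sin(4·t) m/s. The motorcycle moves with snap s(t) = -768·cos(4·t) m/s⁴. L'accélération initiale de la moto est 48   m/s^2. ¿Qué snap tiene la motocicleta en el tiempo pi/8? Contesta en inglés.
Using s(t) = -768·cos(4·t) and substituting t = pi/8, we find s = 0.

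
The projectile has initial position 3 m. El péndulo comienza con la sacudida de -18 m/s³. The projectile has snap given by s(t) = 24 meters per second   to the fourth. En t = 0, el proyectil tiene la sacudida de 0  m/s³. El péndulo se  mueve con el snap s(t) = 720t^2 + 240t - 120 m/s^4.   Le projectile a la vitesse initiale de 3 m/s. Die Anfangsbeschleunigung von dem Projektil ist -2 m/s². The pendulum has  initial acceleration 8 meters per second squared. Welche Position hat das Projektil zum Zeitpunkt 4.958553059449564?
Wir müssen unsere Gleichung für den Snap s(t) = 24 4-mal integrieren. Die Stammfunktion von dem Snap, mit j(0) = 0, ergibt den Ruck: j(t) = 24·t. Die Stammfunktion von dem Ruck ist die Beschleunigung. Mit a(0) = -2 erhalten wir a(t) = 12·t^2 - 2. Die Stammfunktion von der Beschleunigung ist die Geschwindigkeit. Mit v(0) = 3 erhalten wir v(t) = 4·t^3 - 2·t + 3. Das Integral von der Geschwindigkeit ist die Position. Mit x(0) = 3 erhalten wir x(t) = t^4 - t^2 + 3·t + 3. Wir haben die Position x(t) = t^4 - t^2 + 3·t + 3. Durch Einsetzen von t = 4.958553059449564: x(4.958553059449564) = 597.821196751298.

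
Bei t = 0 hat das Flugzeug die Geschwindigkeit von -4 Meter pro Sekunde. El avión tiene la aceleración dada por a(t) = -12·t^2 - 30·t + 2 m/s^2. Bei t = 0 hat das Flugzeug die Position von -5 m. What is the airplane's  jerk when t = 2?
To solve this, we need to take 1 derivative of our acceleration equation a(t) = -12·t^2 - 30·t + 2. Differentiating acceleration, we get jerk: j(t) = -24·t - 30. Using j(t) = -24·t - 30 and substituting t = 2, we find j = -78.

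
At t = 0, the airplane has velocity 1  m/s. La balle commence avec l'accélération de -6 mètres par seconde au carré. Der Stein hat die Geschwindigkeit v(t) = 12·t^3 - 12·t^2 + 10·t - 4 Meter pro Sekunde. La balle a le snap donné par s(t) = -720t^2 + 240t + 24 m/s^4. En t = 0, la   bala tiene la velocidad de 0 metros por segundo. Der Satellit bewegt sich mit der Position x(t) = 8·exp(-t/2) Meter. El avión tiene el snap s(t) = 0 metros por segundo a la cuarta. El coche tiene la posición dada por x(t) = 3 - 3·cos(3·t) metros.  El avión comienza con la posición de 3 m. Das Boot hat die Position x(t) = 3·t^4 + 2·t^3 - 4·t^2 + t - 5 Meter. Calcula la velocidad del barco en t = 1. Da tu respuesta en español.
Debemos derivar nuestra ecuación de la posición x(t) = 3·t^4 + 2·t^3 - 4·t^2 + t - 5 1 vez. La derivada de la posición da la velocidad: v(t) = 12·t^3 + 6·t^2 - 8·t + 1. Usando v(t) = 12·t^3 + 6·t^2 - 8·t + 1 y sustituyendo t = 1, encontramos v = 11.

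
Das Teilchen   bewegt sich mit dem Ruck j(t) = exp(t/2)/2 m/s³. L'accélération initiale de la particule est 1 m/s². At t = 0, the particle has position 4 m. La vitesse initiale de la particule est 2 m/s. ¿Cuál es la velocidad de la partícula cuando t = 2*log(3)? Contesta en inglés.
To solve this, we need to take 2 integrals of our jerk equation j(t) = exp(t/2)/2. Taking ∫j(t)dt and applying a(0) = 1, we find a(t) = exp(t/2). Taking ∫a(t)dt and applying v(0) = 2, we find v(t) = 2·exp(t/2). We have velocity v(t) = 2·exp(t/2). Substituting t = 2*log(3): v(2*log(3)) = 6.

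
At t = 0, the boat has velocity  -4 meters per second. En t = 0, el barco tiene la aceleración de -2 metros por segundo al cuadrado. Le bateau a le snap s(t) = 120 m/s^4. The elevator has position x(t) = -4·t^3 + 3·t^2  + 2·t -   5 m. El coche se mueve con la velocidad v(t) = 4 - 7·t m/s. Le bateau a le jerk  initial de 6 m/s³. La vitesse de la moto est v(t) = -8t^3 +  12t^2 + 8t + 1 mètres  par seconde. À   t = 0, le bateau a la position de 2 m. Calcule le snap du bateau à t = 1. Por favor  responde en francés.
De l'équation du snap s(t) = 120, nous substituons t = 1 pour obtenir s = 120.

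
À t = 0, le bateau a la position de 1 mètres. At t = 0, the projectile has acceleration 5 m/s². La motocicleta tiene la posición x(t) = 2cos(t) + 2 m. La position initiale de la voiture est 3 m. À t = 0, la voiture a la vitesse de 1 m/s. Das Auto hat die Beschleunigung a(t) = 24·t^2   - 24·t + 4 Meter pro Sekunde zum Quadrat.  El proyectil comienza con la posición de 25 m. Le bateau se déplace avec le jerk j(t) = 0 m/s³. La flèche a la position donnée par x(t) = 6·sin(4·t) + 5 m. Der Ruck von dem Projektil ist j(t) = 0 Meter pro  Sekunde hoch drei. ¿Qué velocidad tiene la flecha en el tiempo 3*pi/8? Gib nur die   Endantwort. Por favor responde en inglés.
The velocity at t = 3*pi/8 is v = 0.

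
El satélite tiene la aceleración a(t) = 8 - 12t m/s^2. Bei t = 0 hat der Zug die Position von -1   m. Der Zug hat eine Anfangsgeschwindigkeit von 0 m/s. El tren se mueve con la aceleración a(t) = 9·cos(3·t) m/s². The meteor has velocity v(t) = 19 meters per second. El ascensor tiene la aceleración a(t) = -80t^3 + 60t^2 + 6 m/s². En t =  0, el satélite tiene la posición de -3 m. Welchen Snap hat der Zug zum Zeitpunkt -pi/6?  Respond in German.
Um dies zu lösen, müssen wir 2 Ableitungen unserer Gleichung für die Beschleunigung a(t) = 9·cos(3·t) nehmen. Durch Ableiten von der Beschleunigung erhalten wir den Ruck: j(t) = -27·sin(3·t). Die Ableitung von dem Ruck ergibt den Snap: s(t) = -81·cos(3·t). Mit s(t) = -81·cos(3·t) und Einsetzen von t = -pi/6, finden wir s = 0.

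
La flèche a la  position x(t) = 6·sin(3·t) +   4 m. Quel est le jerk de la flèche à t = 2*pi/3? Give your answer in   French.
En partant de la position x(t) = 6·sin(3·t) + 4, nous prenons 3 dérivées. La dérivée de la position donne la vitesse: v(t) = 18·cos(3·t). En dérivant la vitesse, nous obtenons l'accélération: a(t) = -54·sin(3·t). En prenant d/dt de a(t), nous trouvons j(t) = -162·cos(3·t). En utilisant j(t) = -162·cos(3·t) et en substituant t = 2*pi/3, nous trouvons j = -162.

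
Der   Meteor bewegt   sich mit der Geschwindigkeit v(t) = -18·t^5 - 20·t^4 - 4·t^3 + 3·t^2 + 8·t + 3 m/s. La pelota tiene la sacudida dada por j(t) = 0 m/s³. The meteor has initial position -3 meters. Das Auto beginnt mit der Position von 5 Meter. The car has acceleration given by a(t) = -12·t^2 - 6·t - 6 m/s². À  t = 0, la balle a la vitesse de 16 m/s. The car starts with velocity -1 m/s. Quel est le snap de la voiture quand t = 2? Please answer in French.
Nous devons dériver notre équation de l'accélération a(t) = -12·t^2 - 6·t - 6 2 fois. En prenant d/dt de a(t), nous trouvons j(t) = -24·t - 6. La dérivée du jerk donne le snap: s(t) = -24. En utilisant s(t) = -24 et en substituant t = 2, nous trouvons s = -24.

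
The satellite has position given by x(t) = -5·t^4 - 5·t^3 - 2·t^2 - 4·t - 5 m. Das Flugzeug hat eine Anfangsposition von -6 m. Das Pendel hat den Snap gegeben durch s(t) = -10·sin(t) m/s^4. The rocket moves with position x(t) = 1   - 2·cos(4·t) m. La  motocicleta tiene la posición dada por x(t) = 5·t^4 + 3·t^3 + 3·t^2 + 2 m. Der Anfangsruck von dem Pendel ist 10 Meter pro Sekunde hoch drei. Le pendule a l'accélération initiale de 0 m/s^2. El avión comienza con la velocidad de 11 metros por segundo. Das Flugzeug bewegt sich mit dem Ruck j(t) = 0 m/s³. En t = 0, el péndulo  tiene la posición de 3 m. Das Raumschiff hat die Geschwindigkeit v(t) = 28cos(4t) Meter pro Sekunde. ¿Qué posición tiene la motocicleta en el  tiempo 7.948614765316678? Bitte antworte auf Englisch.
Using x(t) = 5·t^4 + 3·t^3 + 3·t^2 + 2 and substituting t = 7.948614765316678, we find x = 21656.9964119361.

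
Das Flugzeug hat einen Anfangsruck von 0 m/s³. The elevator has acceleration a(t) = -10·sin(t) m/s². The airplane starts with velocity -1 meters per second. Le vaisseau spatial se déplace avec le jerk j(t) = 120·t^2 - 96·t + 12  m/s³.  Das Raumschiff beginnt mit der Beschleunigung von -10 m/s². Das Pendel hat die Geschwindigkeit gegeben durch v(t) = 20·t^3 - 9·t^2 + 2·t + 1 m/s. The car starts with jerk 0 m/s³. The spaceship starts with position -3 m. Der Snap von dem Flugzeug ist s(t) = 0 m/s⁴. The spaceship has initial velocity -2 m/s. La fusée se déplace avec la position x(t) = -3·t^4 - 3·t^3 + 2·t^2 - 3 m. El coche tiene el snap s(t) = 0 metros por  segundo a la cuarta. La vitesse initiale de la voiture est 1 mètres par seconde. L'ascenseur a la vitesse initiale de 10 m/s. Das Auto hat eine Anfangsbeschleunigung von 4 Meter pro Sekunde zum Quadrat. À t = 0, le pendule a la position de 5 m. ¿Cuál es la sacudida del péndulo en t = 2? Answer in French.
En partant de la vitesse v(t) = 20·t^3 - 9·t^2 + 2·t + 1, nous prenons 2 dérivées. En dérivant la vitesse, nous obtenons l'accélération: a(t) = 60·t^2 - 18·t + 2. En prenant d/dt de a(t), nous trouvons j(t) = 120·t - 18. Nous avons le jerk j(t) = 120·t - 18. En substituant t = 2: j(2) = 222.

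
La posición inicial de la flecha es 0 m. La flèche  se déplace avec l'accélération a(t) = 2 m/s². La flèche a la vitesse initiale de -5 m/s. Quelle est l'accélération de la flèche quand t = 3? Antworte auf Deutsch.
Mit a(t) = 2 und Einsetzen von t = 3, finden wir a = 2.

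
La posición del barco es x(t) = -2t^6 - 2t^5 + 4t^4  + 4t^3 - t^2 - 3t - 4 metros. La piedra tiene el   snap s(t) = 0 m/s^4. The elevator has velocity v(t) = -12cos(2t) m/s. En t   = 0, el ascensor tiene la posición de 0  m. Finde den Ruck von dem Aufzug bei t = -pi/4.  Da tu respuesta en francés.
Nous devons dériver notre équation de la vitesse v(t) = -12·cos(2·t) 2 fois. La dérivée de la vitesse donne l'accélération: a(t) = 24·sin(2·t). En dérivant l'accélération, nous obtenons le jerk: j(t) = 48·cos(2·t). Nous avons le jerk j(t) = 48·cos(2·t). En substituant t = -pi/4: j(-pi/4) = 0.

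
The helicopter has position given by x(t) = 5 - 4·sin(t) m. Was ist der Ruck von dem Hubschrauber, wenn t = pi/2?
Wir müssen unsere Gleichung für die Position x(t) = 5 - 4·sin(t) 3-mal ableiten. Durch Ableiten von der Position erhalten wir die Geschwindigkeit: v(t) = -4·cos(t). Mit d/dt von v(t) finden wir a(t) = 4·sin(t). Durch Ableiten von der Beschleunigung erhalten wir den Ruck: j(t) = 4·cos(t). Aus der Gleichung für den Ruck j(t) = 4·cos(t), setzen wir t = pi/2 ein und erhalten j = 0.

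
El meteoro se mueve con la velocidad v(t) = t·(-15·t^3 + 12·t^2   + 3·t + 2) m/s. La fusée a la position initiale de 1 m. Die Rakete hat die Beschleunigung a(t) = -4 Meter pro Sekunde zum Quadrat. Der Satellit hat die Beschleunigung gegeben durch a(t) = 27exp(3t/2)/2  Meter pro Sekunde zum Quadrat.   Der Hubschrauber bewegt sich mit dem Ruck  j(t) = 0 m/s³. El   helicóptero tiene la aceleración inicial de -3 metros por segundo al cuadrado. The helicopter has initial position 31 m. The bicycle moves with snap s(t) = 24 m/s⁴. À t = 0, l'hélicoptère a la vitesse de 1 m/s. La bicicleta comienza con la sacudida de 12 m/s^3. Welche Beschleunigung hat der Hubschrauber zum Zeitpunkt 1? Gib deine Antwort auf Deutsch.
Um dies zu lösen, müssen wir 1 Stammfunktion unserer Gleichung für den Ruck j(t) = 0 finden. Die Stammfunktion von dem Ruck, mit a(0) = -3, ergibt die Beschleunigung: a(t) = -3. Aus der Gleichung für die Beschleunigung a(t) = -3, setzen wir t = 1 ein und erhalten a = -3.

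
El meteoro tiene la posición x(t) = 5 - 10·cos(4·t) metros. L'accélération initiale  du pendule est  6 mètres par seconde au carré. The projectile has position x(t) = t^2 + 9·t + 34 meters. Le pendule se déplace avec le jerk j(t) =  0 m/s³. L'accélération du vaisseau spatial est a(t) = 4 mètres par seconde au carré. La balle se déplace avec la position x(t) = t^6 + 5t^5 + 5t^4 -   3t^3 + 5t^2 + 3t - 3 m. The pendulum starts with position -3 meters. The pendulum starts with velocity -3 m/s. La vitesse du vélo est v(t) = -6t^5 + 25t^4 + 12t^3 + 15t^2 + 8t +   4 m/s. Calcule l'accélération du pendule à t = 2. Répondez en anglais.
To solve this, we need to take 1 antiderivative of our jerk equation j(t) = 0. Integrating jerk and using the initial condition a(0) = 6, we get a(t) = 6. Using a(t) = 6 and substituting t = 2, we find a = 6.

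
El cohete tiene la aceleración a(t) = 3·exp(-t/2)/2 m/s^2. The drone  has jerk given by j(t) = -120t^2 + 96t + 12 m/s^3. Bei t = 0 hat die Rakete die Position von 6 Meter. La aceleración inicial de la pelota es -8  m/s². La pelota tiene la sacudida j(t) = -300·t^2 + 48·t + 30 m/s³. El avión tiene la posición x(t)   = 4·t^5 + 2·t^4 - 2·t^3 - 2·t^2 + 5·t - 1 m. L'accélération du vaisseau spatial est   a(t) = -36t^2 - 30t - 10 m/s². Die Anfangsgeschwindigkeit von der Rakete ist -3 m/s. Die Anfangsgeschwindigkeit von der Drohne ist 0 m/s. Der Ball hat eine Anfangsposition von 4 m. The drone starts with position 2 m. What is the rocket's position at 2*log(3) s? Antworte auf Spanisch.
Debemos encontrar la integral de nuestra ecuación de la aceleración a(t) = 3·exp(-t/2)/2 2 veces. La integral de la aceleración, con v(0) = -3, da la velocidad: v(t) = -3·exp(-t/2). La antiderivada de la velocidad, con x(0) = 6, da la posición: x(t) = 6·exp(-t/2). Usando x(t) = 6·exp(-t/2) y sustituyendo t = 2*log(3), encontramos x = 2.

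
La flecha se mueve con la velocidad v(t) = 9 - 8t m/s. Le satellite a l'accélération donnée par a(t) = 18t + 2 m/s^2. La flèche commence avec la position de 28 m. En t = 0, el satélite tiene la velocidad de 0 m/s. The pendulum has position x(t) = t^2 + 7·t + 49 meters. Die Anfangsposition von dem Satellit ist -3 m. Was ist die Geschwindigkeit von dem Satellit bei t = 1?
Wir müssen unsere Gleichung für die Beschleunigung a(t) = 18·t + 2 1-mal integrieren. Durch Integration von der Beschleunigung und Verwendung der Anfangsbedingung v(0) = 0, erhalten wir v(t) = t·(9·t + 2). Wir haben die Geschwindigkeit v(t) = t·(9·t + 2). Durch Einsetzen von t = 1: v(1) = 11.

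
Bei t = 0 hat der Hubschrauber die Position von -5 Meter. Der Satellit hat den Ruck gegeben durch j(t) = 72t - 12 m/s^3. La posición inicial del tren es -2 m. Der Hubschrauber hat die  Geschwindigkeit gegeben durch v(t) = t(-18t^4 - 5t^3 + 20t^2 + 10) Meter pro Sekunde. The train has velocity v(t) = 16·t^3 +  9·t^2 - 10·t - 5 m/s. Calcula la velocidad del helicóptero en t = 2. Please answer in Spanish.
Tenemos la velocidad v(t) = t·(-18·t^4 - 5·t^3 + 20·t^2 + 10). Sustituyendo t = 2: v(2) = -476.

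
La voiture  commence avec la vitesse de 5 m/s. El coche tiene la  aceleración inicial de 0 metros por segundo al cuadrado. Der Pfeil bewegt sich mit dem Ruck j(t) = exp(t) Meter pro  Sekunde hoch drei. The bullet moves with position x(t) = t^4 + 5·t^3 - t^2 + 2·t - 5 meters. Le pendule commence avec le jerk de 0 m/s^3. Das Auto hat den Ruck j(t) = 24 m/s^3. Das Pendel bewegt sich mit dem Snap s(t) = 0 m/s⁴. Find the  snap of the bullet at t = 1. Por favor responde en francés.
Pour résoudre ceci, nous devons prendre 4 dérivées de notre équation de la position x(t) = t^4 + 5·t^3 - t^2 + 2·t - 5. En dérivant la position, nous obtenons la vitesse: v(t) = 4·t^3 + 15·t^2 - 2·t + 2. La dérivée de la vitesse donne l'accélération: a(t) = 12·t^2 + 30·t - 2. En dérivant l'accélération, nous obtenons le jerk: j(t) = 24·t + 30. La dérivée du jerk donne le snap: s(t) = 24. En utilisant s(t) = 24 et en substituant t = 1, nous trouvons s = 24.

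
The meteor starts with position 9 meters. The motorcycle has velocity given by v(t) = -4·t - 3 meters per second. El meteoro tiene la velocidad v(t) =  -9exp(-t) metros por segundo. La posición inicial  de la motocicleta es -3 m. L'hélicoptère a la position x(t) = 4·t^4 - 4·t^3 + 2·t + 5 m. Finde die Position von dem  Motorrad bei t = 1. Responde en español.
Partiendo de la velocidad v(t) = -4·t - 3, tomamos 1 antiderivada. Integrando la velocidad y usando la condición inicial x(0) = -3, obtenemos x(t) = -2·t^2 - 3·t - 3. De la ecuación de la posición x(t) = -2·t^2 - 3·t - 3, sustituimos t = 1 para obtener x = -8.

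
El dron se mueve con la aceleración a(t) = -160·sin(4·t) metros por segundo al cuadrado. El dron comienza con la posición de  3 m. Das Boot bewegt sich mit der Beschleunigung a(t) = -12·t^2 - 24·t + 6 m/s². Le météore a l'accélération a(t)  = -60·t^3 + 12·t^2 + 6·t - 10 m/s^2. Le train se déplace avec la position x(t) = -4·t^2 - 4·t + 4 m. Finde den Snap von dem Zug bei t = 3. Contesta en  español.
Para resolver esto, necesitamos tomar 4 derivadas de nuestra ecuación de la posición x(t) = -4·t^2 - 4·t + 4. Tomando d/dt de x(t), encontramos v(t) = -8·t - 4. Derivando la velocidad, obtenemos la aceleración: a(t) = -8. Tomando d/dt de a(t), encontramos j(t) = 0. Tomando d/dt de j(t), encontramos s(t) = 0. De la ecuación del snap s(t) = 0, sustituimos t = 3 para obtener s = 0.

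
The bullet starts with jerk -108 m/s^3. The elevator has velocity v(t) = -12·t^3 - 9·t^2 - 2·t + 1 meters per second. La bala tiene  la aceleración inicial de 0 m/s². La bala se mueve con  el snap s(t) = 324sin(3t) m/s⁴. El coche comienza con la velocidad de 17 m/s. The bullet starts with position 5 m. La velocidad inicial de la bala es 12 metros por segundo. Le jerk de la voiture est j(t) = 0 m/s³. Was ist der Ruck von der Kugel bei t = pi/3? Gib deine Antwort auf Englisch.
To solve this, we need to take 1 antiderivative of our snap equation s(t) = 324·sin(3·t). The antiderivative of snap, with j(0) = -108, gives jerk: j(t) = -108·cos(3·t). We have jerk j(t) = -108·cos(3·t). Substituting t = pi/3: j(pi/3) = 108.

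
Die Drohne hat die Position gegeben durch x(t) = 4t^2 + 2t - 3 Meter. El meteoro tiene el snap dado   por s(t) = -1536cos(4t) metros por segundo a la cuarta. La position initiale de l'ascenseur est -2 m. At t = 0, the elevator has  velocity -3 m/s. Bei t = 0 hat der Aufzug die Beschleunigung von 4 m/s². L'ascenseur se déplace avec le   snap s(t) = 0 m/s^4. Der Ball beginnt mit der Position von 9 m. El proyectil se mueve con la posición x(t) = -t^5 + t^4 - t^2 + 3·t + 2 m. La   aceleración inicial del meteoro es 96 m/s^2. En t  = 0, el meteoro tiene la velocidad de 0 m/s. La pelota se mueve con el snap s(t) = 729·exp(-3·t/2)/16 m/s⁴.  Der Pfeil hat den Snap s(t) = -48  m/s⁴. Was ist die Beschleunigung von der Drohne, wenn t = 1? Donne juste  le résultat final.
Die Beschleunigung bei t = 1 ist a = 8.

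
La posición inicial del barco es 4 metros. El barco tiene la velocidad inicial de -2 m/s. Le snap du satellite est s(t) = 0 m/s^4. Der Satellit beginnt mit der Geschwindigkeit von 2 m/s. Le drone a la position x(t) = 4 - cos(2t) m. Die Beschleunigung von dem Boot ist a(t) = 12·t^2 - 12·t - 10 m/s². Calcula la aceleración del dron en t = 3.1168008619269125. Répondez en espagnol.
Para resolver esto, necesitamos tomar 2 derivadas de nuestra ecuación de la posición x(t) = 4 - cos(2·t). La derivada de la posición da la velocidad: v(t) = 2·sin(2·t). La derivada de la velocidad da la aceleración: a(t) = 4·cos(2·t). De la ecuación de la aceleración a(t) = 4·cos(2·t), sustituimos t = 3.1168008619269125 para obtener a = 3.99508394384298.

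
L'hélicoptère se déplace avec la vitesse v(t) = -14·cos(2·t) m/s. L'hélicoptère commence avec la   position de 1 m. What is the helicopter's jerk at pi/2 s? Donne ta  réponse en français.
En partant de la vitesse v(t) = -14·cos(2·t), nous prenons 2 dérivées. En dérivant la vitesse, nous obtenons l'accélération: a(t) = 28·sin(2·t). En dérivant l'accélération, nous obtenons le jerk: j(t) = 56·cos(2·t). De l'équation du jerk j(t) = 56·cos(2·t), nous substituons t = pi/2 pour obtenir j = -56.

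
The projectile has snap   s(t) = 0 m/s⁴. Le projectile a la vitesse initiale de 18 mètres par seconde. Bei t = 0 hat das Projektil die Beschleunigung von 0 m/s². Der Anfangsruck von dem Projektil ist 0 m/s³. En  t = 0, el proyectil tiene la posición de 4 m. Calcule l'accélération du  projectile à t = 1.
Nous devons intégrer notre équation du snap s(t) = 0 2 fois. En prenant ∫s(t)dt et en appliquant j(0) = 0, nous trouvons j(t) = 0. La primitive du jerk, avec a(0) = 0, donne l'accélération: a(t) = 0. Nous avons l'accélération a(t) = 0. En substituant t = 1: a(1) = 0.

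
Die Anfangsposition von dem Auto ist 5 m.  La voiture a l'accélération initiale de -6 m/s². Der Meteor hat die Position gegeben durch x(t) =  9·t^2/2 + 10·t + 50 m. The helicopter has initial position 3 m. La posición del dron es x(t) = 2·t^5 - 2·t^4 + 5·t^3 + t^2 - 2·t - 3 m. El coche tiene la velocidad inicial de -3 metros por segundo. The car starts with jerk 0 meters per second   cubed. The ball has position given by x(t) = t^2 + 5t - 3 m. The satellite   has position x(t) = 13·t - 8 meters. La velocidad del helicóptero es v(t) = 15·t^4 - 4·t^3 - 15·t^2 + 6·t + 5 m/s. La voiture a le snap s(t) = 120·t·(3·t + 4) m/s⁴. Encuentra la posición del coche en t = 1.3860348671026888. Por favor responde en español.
Para resolver esto, necesitamos tomar 4 antiderivadas de nuestra ecuación del snap s(t) = 120·t·(3·t + 4). Integrando el snap y usando la condición inicial j(0) = 0, obtenemos j(t) = 120·t^2·(t + 2). Tomando ∫j(t)dt y aplicando a(0) = -6, encontramos a(t) = 30·t^4 + 80·t^3 - 6. La antiderivada de la aceleración, con v(0) = -3, da la velocidad: v(t) = 6·t^5 + 20·t^4 - 6·t - 3. Integrando la velocidad y usando la condición inicial x(0) = 5, obtenemos x(t) = t^6 + 4·t^5 - 3·t^2 - 3·t + 5. Tenemos la posición x(t) = t^6 + 4·t^5 - 3·t^2 - 3·t + 5. Sustituyendo t = 1.3860348671026888: x(1.3860348671026888) = 22.6297805673408.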